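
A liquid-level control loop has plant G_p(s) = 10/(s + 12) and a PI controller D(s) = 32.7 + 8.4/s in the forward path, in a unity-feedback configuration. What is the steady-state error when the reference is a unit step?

The open loop D(s)G_p(s) has a pole at the origin (type 1), so the static position error constant is infinite and e_ss = 1/(1+∞) = 0.

0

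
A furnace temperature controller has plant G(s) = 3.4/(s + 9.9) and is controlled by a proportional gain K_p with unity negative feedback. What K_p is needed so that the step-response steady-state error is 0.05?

The loop is type 0, so e_ss(step) = 1/(1 + K_pos) with K_pos = K_p·G(0).
G(0) = 0.3434. Require 1/(1 + K_p·0.3434) = 0.05, so 1 + 0.3434·K_p = 20.
K_p = (20 − 1)/0.3434 = 55.3.

K_p = 55.3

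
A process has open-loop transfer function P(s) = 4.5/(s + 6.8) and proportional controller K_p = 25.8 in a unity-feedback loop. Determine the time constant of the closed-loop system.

Closed-loop transfer function: T(s) = K_p·P(s)/(1 + K_p·P(s)) = 116.1/(s + 6.8 + 116.1) = 116.1/(s + 122.9).
Time constant τ = 1/122.9 = 0.00814 s.

τ = 0.00814 s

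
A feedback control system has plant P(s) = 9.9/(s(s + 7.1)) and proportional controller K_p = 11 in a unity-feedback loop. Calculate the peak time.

T_p = 0.32 s

The closed-loop denominator s² + 7.1s + 108.9 gives ω_n = √108.9 = 10.44 and ζ = 7.1/(2ω_n) = 0.3402.
Damped frequency ω_d = ω_n√(1−ζ²) = 9.813 rad/s, so peak time T_p = π/ω_d = 0.32 s.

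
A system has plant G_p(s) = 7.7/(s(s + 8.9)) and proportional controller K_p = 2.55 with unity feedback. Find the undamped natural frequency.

ω_n = 4.43 rad/s

1 + K_p·G_p(s) = 0 gives s² + 8.9s + 19.63 = 0.
So ω_n² = 19.63 ⇒ ω_n = 4.431 rad/s, and ζ = 8.9/(2ω_n) = 1.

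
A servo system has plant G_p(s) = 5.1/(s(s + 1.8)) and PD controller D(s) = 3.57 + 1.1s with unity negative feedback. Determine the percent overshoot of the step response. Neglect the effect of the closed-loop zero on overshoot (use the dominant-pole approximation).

Forward path: (3.57 + 1.1s)·5.1/(s(s+1.8)). The closed-loop characteristic equation is s² + (1.8 + 5.1·1.1)s + 5.1·3.57 = 0.
That is s² + 7.41s + 18.21 = 0, so ω_n = 4.267 rad/s and ζ = 7.41/(2·4.267) = 0.8683.
%OS = 100·exp(−πζ/√(1−ζ²)) = 0.409%.

0.409%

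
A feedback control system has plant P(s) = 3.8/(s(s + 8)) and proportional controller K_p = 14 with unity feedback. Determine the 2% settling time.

From 1 + K_pP(s) = 0: s² + 8s + 53.2 = 0 ⇒ ω_n = 7.294, ζ = 0.5484.
2% settling time T_s ≈ 4/(ζω_n) = 4/4 = 1 s.

T_s ≈ 1 s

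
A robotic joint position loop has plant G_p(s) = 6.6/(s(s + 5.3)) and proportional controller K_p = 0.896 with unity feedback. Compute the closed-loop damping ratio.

The closed-loop denominator is s(s+5.3) + 0.896·6.6 = s² + 5.3s + 5.914.
Matching s² + 2ζω_n s + ω_n²: ω_n = √5.914 = 2.432 rad/s and 2ζω_n = 5.3, so ζ = 5.3/(2·2.432) = 1.09.

ζ = 1.09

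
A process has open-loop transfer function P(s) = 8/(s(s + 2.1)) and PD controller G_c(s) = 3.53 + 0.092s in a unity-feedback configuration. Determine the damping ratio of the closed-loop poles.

ζ = 0.267

Forward path: (3.53 + 0.092s)·8/(s(s+2.1)). The closed-loop characteristic equation is s² + (2.1 + 8·0.092)s + 8·3.53 = 0.
That is s² + 2.836s + 28.24 = 0, so ω_n = 5.314 rad/s and ζ = 2.836/(2·5.314) = 0.2668.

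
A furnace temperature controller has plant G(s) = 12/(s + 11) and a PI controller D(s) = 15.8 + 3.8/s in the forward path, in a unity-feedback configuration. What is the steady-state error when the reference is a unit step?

The open loop D(s)G(s) has a pole at the origin (type 1), so the static position error constant is infinite and e_ss = 1/(1+∞) = 0.

0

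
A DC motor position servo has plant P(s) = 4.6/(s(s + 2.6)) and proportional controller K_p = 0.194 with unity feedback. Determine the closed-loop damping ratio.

The closed-loop denominator is s(s+2.6) + 0.194·4.6 = s² + 2.6s + 0.8924.
Matching s² + 2ζω_n s + ω_n²: ω_n = √0.8924 = 0.9447 rad/s and 2ζω_n = 2.6, so ζ = 2.6/(2·0.9447) = 1.38.

ζ = 1.38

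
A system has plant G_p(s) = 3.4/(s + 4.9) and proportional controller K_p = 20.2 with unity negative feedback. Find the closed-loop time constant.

Closed-loop transfer function: T(s) = K_p·G_p(s)/(1 + K_p·G_p(s)) = 68.68/(s + 4.9 + 68.68) = 68.68/(s + 73.58).
Time constant τ = 1/73.58 = 0.0136 s.

τ = 0.0136 s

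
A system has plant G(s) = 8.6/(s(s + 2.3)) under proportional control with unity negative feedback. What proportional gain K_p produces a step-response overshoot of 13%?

K_p = 0.518

From %OS = 100·exp(−πζ/√(1−ζ²)) = 13%, ζ = −ln(0.13)/√(π²+ln²(0.13)) = 0.5446.
Characteristic equation s² + 2.3s + 8.6K_p = 0 gives ζ = 2.3/(2√(8.6K_p)).
Setting ζ = 0.5446: √(8.6K_p) = 2.3/(2·0.5446) = 2.111, so K_p = 4.458/8.6 = 0.518.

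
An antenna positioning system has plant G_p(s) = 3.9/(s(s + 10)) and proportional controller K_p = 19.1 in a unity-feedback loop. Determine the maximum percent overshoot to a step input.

10.7%

Closed-loop characteristic equation: s² + 10s + 74.49 = 0, so ω_n = 8.631 rad/s and ζ = 10/(2·8.631) = 0.5793.
%OS = 100·exp(−πζ/√(1−ζ²)) = 100·exp(−π·0.5793/√0.6644) = 10.7%.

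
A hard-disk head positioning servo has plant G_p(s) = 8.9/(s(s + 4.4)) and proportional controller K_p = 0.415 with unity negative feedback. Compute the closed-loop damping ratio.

ζ = 1.14

With unity feedback the closed-loop characteristic equation is s² + 4.4s + 0.415·8.9 = s² + 4.4s + 3.693 = 0.
So ω_n² = 3.693 ⇒ ω_n = 1.922 rad/s, and ζ = 4.4/(2ω_n) = 1.14.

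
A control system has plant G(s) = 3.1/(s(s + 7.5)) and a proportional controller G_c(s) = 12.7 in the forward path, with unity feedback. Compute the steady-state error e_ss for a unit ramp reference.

0.191

The loop has one pole at the origin (type 1). Velocity error constant K_v = lim_{s→0} s·G_c(s)G(s) = 12.7·3.1/7.5 = 5.249.
Steady-state error to a unit ramp: e_ss = 1/K_v = 0.191.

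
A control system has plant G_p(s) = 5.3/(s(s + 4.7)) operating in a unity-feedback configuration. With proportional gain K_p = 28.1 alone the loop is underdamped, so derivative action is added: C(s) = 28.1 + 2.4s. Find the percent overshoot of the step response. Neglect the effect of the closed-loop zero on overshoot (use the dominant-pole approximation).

Forward path: (28.1 + 2.4s)·5.3/(s(s+4.7)). The closed-loop characteristic equation is s² + (4.7 + 5.3·2.4)s + 5.3·28.1 = 0.
That is s² + 17.42s + 148.9 = 0, so ω_n = 12.2 rad/s and ζ = 17.42/(2·12.2) = 0.7137.
%OS = 100·exp(−πζ/√(1−ζ²)) = 4.07%.

4.07%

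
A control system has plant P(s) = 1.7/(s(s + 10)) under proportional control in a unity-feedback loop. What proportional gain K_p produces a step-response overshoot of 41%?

K_p = 197

From %OS = 100·exp(−πζ/√(1−ζ²)) = 41%, ζ = −ln(0.41)/√(π²+ln²(0.41)) = 0.273.
Characteristic equation s² + 10s + 1.7K_p = 0 gives ζ = 10/(2√(1.7K_p)).
Setting ζ = 0.273: √(1.7K_p) = 10/(2·0.273) = 18.31, so K_p = 335.4/1.7 = 197.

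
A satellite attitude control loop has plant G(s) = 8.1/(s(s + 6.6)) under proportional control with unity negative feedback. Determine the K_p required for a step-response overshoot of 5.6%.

From %OS = 100·exp(−πζ/√(1−ζ²)) = 5.6%, ζ = −ln(0.056)/√(π²+ln²(0.056)) = 0.6761.
Characteristic equation s² + 6.6s + 8.1K_p = 0 gives ζ = 6.6/(2√(8.1K_p)).
Setting ζ = 0.6761: √(8.1K_p) = 6.6/(2·0.6761) = 4.881, so K_p = 23.83/8.1 = 2.94.

K_p = 2.94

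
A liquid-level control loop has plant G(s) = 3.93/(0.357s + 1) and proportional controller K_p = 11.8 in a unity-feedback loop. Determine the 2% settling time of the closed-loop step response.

T_s ≈ 0.0301 s

Closed loop: T(s) = K_p·G/(1+K_p·G) = 46.37/(0.357s + 1 + 46.37), with pole at s = −(1 + 46.37)/0.357 = −132.7.
τ = 1/132.7 = 0.007536 s, so 2% settling time ≈ 4τ = 0.0301 s.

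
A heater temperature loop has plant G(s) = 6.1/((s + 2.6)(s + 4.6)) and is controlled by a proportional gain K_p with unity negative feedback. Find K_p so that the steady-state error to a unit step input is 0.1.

K_p = 17.6

The loop is type 0, so e_ss(step) = 1/(1 + K_pos) with K_pos = K_p·G(0).
G(0) = 0.51. Require 1/(1 + K_p·0.51) = 0.1, so 1 + 0.51·K_p = 10.
K_p = (10 − 1)/0.51 = 17.6.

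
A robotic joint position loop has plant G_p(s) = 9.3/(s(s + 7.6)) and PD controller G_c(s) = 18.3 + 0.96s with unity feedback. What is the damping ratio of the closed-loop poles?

ζ = 0.633

Forward path: (18.3 + 0.96s)·9.3/(s(s+7.6)). The closed-loop characteristic equation is s² + (7.6 + 9.3·0.96)s + 9.3·18.3 = 0.
That is s² + 16.53s + 170.2 = 0, so ω_n = 13.05 rad/s and ζ = 16.53/(2·13.05) = 0.6335.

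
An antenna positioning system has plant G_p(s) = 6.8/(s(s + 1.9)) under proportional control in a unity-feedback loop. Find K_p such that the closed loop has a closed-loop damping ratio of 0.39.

K_p = 0.873

Closed-loop characteristic equation: s² + 1.9s + K_p·6.8 = 0.
So ω_n = √(6.8K_p) and 2ζω_n = 1.9, giving ζ = 1.9/(2√(6.8K_p)).
Setting ζ = 0.39: √(6.8K_p) = 1.9/(2·0.39) = 2.436, so K_p = 5.934/6.8 = 0.873.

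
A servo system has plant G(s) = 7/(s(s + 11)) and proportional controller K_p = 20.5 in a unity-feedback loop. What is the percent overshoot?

19.7%

Closed-loop characteristic equation: s² + 11s + 143.5 = 0, so ω_n = 11.98 rad/s and ζ = 11/(2·11.98) = 0.4591.
%OS = 100·exp(−πζ/√(1−ζ²)) = 100·exp(−π·0.4591/√0.7892) = 19.7%.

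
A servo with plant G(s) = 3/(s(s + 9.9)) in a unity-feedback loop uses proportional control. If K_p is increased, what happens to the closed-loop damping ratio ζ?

decrease

ζ = 9.9/(2√(3K_p)); increasing K_p raises the denominator, so ζ falls.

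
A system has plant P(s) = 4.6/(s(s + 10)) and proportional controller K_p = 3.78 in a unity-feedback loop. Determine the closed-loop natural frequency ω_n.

The closed-loop denominator is s(s+10) + 3.78·4.6 = s² + 10s + 17.39.
Matching s² + 2ζω_n s + ω_n²: ω_n = √17.39 = 4.17 rad/s and 2ζω_n = 10, so ζ = 10/(2·4.17) = 1.2.

ω_n = 4.17 rad/s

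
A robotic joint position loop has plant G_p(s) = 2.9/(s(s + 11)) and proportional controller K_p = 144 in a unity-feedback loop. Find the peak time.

Closed-loop characteristic equation: s² + 11s + 417.6 = 0, so ω_n = 20.44 rad/s and ζ = 11/(2·20.44) = 0.2691.
Damped frequency ω_d = ω_n√(1−ζ²) = 19.68 rad/s, so peak time T_p = π/ω_d = 0.16 s.

T_p = 0.16 s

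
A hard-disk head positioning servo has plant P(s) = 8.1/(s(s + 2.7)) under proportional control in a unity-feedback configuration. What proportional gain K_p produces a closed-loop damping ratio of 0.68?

Closed-loop characteristic equation: s² + 2.7s + K_p·8.1 = 0.
So ω_n = √(8.1K_p) and 2ζω_n = 2.7, giving ζ = 2.7/(2√(8.1K_p)).
Setting ζ = 0.68: √(8.1K_p) = 2.7/(2·0.68) = 1.985, so K_p = 3.941/8.1 = 0.487.

K_p = 0.487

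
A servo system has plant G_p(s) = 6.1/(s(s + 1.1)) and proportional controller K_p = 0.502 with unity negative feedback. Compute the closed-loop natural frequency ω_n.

ω_n = 1.75 rad/s

The closed-loop denominator is s(s+1.1) + 0.502·6.1 = s² + 1.1s + 3.062.
Matching s² + 2ζω_n s + ω_n²: ω_n = √3.062 = 1.75 rad/s and 2ζω_n = 1.1, so ζ = 1.1/(2·1.75) = 0.314.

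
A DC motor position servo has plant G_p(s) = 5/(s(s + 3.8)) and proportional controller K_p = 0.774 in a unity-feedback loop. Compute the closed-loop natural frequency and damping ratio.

ω_n = 1.97 rad/s, ζ = 0.966

The closed-loop denominator is s(s+3.8) + 0.774·5 = s² + 3.8s + 3.87.
Matching s² + 2ζω_n s + ω_n²: ω_n = √3.87 = 1.967 rad/s and 2ζω_n = 3.8, so ζ = 3.8/(2·1.967) = 0.966.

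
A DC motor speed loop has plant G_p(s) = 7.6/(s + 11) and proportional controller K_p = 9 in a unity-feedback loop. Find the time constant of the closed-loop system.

τ = 0.0126 s

Closed-loop transfer function: T(s) = K_p·G_p(s)/(1 + K_p·G_p(s)) = 68.4/(s + 11 + 68.4) = 68.4/(s + 79.4).
Time constant τ = 1/79.4 = 0.0126 s.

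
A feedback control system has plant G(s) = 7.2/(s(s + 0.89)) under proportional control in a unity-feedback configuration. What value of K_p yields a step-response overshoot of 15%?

K_p = 0.103

From %OS = 100·exp(−πζ/√(1−ζ²)) = 15%, ζ = −ln(0.15)/√(π²+ln²(0.15)) = 0.5169.
Characteristic equation s² + 0.89s + 7.2K_p = 0 gives ζ = 0.89/(2√(7.2K_p)).
Setting ζ = 0.5169: √(7.2K_p) = 0.89/(2·0.5169) = 0.8609, so K_p = 0.7411/7.2 = 0.103.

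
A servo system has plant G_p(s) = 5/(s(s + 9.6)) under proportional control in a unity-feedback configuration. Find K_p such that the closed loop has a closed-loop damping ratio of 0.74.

Closed-loop characteristic equation: s² + 9.6s + K_p·5 = 0.
So ω_n = √(5K_p) and 2ζω_n = 9.6, giving ζ = 9.6/(2√(5K_p)).
Setting ζ = 0.74: √(5K_p) = 9.6/(2·0.74) = 6.486, so K_p = 42.07/5 = 8.41.

K_p = 8.41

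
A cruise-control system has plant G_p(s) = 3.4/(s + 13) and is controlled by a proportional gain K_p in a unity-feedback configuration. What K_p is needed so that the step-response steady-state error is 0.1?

K_p = 34.4

Steady-state error for a unit step on this type-0 loop is 1/(1 + K_p·G_p(0)).
G_p(0) = 0.2615. Require 1/(1 + K_p·0.2615) = 0.1, so 1 + 0.2615·K_p = 10.
K_p = (10 − 1)/0.2615 = 34.4.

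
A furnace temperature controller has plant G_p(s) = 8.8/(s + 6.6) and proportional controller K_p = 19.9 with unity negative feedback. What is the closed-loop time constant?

τ = 0.0055 s

Closed-loop transfer function: T(s) = K_p·G_p(s)/(1 + K_p·G_p(s)) = 175.1/(s + 6.6 + 175.1) = 175.1/(s + 181.7).
Time constant τ = 1/181.7 = 0.0055 s.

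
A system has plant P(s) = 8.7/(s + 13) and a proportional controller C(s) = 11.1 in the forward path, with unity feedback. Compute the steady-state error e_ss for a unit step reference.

The loop is type 0. Static position error constant K_pos = C(0)·P(0) = 11.1·0.6692 = 7.428.
Steady-state error to a unit step: e_ss = 1/(1+K_pos) = 1/8.428 = 0.119.

0.119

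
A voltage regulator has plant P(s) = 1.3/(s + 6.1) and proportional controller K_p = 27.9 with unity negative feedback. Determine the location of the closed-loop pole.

Closed-loop transfer function: T(s) = K_p·P(s)/(1 + K_p·P(s)) = 36.27/(s + 6.1 + 36.27) = 36.27/(s + 42.37).
The closed-loop pole is at s = −42.37.

s = -42.37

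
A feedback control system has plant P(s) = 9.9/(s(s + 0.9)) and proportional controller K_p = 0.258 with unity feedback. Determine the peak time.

From 1 + K_pP(s) = 0: s² + 0.9s + 2.554 = 0 ⇒ ω_n = 1.598, ζ = 0.2816.
Damped frequency ω_d = ω_n√(1−ζ²) = 1.534 rad/s, so peak time T_p = π/ω_d = 2.05 s.

T_p = 2.05 s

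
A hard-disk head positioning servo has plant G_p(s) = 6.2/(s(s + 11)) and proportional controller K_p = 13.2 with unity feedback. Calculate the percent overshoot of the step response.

From 1 + K_pG_p(s) = 0: s² + 11s + 81.84 = 0 ⇒ ω_n = 9.047, ζ = 0.608.
%OS = 100·exp(−πζ/√(1−ζ²)) = 100·exp(−π·0.608/√0.6304) = 9.02%.

9.02%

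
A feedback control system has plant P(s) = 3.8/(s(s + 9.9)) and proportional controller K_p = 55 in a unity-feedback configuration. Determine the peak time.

T_p = 0.231 s

Closed-loop characteristic equation: s² + 9.9s + 209 = 0, so ω_n = 14.46 rad/s and ζ = 9.9/(2·14.46) = 0.3424.
Damped frequency ω_d = ω_n√(1−ζ²) = 13.58 rad/s, so peak time T_p = π/ω_d = 0.231 s.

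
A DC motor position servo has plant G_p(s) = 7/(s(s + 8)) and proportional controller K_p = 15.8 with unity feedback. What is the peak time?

From 1 + K_pG_p(s) = 0: s² + 8s + 110.6 = 0 ⇒ ω_n = 10.52, ζ = 0.3803.
Damped frequency ω_d = ω_n√(1−ζ²) = 9.726 rad/s, so peak time T_p = π/ω_d = 0.323 s.

T_p = 0.323 s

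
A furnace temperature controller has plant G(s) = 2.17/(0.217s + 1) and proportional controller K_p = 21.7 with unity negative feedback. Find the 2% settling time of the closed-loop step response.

Closed loop: T(s) = K_p·G/(1+K_p·G) = 47.09/(0.217s + 1 + 47.09), with pole at s = −(1 + 47.09)/0.217 = −221.6.
τ = 1/221.6 = 0.004512 s, so 2% settling time ≈ 4τ = 0.018 s.

T_s ≈ 0.018 s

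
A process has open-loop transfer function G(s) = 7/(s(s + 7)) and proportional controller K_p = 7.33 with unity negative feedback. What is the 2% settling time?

T_s ≈ 1.14 s

From 1 + K_pG(s) = 0: s² + 7s + 51.31 = 0 ⇒ ω_n = 7.163, ζ = 0.4886.
2% settling time T_s ≈ 4/(ζω_n) = 4/3.5 = 1.14 s.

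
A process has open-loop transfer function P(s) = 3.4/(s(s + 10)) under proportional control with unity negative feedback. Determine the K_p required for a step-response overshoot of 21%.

From %OS = 100·exp(−πζ/√(1−ζ²)) = 21%, ζ = −ln(0.21)/√(π²+ln²(0.21)) = 0.4449.
Characteristic equation s² + 10s + 3.4K_p = 0 gives ζ = 10/(2√(3.4K_p)).
Setting ζ = 0.4449: √(3.4K_p) = 10/(2·0.4449) = 11.24, so K_p = 126.3/3.4 = 37.1.

K_p = 37.1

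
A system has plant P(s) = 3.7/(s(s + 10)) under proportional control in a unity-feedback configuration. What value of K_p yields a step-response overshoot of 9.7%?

From %OS = 100·exp(−πζ/√(1−ζ²)) = 9.7%, ζ = −ln(0.097)/√(π²+ln²(0.097)) = 0.5962.
Characteristic equation s² + 10s + 3.7K_p = 0 gives ζ = 10/(2√(3.7K_p)).
Setting ζ = 0.5962: √(3.7K_p) = 10/(2·0.5962) = 8.386, so K_p = 70.33/3.7 = 19.

K_p = 19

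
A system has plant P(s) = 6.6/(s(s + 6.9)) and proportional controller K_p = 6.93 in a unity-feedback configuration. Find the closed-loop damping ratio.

With unity feedback the closed-loop characteristic equation is s² + 6.9s + 6.93·6.6 = s² + 6.9s + 45.74 = 0.
So ω_n² = 45.74 ⇒ ω_n = 6.763 rad/s, and ζ = 6.9/(2ω_n) = 0.51.

ζ = 0.51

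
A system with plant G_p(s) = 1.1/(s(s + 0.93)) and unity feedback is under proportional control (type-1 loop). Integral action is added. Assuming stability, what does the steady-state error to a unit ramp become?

The integrator raises the loop to type 2, so K_v → ∞ and e_ss to a ramp is zero.

0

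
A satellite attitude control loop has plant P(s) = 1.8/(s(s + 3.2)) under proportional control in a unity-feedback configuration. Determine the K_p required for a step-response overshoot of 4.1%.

K_p = 2.8

From %OS = 100·exp(−πζ/√(1−ζ²)) = 4.1%, ζ = −ln(0.041)/√(π²+ln²(0.041)) = 0.713.
Characteristic equation s² + 3.2s + 1.8K_p = 0 gives ζ = 3.2/(2√(1.8K_p)).
Setting ζ = 0.713: √(1.8K_p) = 3.2/(2·0.713) = 2.244, so K_p = 5.036/1.8 = 2.8.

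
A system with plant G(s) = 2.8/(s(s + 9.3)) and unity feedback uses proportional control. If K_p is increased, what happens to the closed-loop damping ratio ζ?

decrease

ζ = 9.3/(2√(2.8K_p)); increasing K_p raises the denominator, so ζ falls.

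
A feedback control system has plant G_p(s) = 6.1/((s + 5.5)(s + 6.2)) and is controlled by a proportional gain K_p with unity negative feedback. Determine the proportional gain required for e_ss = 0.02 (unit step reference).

The loop is type 0, so e_ss(step) = 1/(1 + K_pos) with K_pos = K_p·G_p(0).
G_p(0) = 0.1789. Require 1/(1 + K_p·0.1789) = 0.02, so 1 + 0.1789·K_p = 50.
K_p = (50 − 1)/0.1789 = 274.

K_p = 274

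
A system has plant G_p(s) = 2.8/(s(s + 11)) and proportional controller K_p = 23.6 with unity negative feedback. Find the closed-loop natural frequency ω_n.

1 + K_p·G_p(s) = 0 gives s² + 11s + 66.08 = 0.
So ω_n² = 66.08 ⇒ ω_n = 8.129 rad/s, and ζ = 11/(2ω_n) = 0.677.

ω_n = 8.13 rad/s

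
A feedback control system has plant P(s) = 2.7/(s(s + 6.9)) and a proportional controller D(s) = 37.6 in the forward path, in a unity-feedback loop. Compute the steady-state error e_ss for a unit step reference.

The open loop D(s)P(s) has a pole at the origin (type 1), so the static position error constant is infinite and e_ss = 1/(1+∞) = 0.

0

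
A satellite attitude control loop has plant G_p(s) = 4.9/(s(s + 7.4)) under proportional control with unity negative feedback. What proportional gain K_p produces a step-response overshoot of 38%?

K_p = 32.2

From %OS = 100·exp(−πζ/√(1−ζ²)) = 38%, ζ = −ln(0.38)/√(π²+ln²(0.38)) = 0.2943.
Characteristic equation s² + 7.4s + 4.9K_p = 0 gives ζ = 7.4/(2√(4.9K_p)).
Setting ζ = 0.2943: √(4.9K_p) = 7.4/(2·0.2943) = 12.57, so K_p = 158/4.9 = 32.2.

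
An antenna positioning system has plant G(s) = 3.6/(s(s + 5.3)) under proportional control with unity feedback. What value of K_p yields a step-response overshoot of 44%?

From %OS = 100·exp(−πζ/√(1−ζ²)) = 44%, ζ = −ln(0.44)/√(π²+ln²(0.44)) = 0.2528.
Characteristic equation s² + 5.3s + 3.6K_p = 0 gives ζ = 5.3/(2√(3.6K_p)).
Setting ζ = 0.2528: √(3.6K_p) = 5.3/(2·0.2528) = 10.48, so K_p = 109.9/3.6 = 30.5.

K_p = 30.5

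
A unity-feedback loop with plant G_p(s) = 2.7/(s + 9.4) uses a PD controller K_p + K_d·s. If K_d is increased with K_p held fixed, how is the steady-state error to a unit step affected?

unchanged

K_d affects only the transient (the s-coefficient); the DC loop gain, and hence e_ss, depends only on K_p.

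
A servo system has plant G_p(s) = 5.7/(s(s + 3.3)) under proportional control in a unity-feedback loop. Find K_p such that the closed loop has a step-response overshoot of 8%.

K_p = 1.22

From %OS = 100·exp(−πζ/√(1−ζ²)) = 8%, ζ = −ln(0.08)/√(π²+ln²(0.08)) = 0.6266.
Characteristic equation s² + 3.3s + 5.7K_p = 0 gives ζ = 3.3/(2√(5.7K_p)).
Setting ζ = 0.6266: √(5.7K_p) = 3.3/(2·0.6266) = 2.633, so K_p = 6.935/5.7 = 1.22.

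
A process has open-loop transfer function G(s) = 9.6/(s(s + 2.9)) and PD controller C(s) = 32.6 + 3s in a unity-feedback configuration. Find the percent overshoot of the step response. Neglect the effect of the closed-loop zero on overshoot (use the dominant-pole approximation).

Forward path: (32.6 + 3s)·9.6/(s(s+2.9)). The closed-loop characteristic equation is s² + (2.9 + 9.6·3)s + 9.6·32.6 = 0.
That is s² + 31.7s + 313 = 0, so ω_n = 17.69 rad/s and ζ = 31.7/(2·17.69) = 0.896.
%OS = 100·exp(−πζ/√(1−ζ²)) = 0.177%.

0.177%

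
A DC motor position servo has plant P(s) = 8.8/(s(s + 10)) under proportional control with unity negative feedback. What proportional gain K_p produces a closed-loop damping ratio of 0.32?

K_p = 27.7

Closed-loop characteristic equation: s² + 10s + K_p·8.8 = 0.
So ω_n = √(8.8K_p) and 2ζω_n = 10, giving ζ = 10/(2√(8.8K_p)).
Setting ζ = 0.32: √(8.8K_p) = 10/(2·0.32) = 15.62, so K_p = 244.1/8.8 = 27.7.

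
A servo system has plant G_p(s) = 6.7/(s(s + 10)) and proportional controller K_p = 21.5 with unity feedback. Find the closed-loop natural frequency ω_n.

With unity feedback the closed-loop characteristic equation is s² + 10s + 21.5·6.7 = s² + 10s + 144.1 = 0.
Matching s² + 2ζω_n s + ω_n²: ω_n = √144.1 = 12 rad/s and 2ζω_n = 10, so ζ = 10/(2·12) = 0.417.

ω_n = 12 rad/s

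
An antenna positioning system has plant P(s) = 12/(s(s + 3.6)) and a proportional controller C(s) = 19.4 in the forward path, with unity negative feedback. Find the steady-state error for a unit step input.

0

The open loop C(s)P(s) has a pole at the origin (type 1), so the static position error constant is infinite and e_ss = 1/(1+∞) = 0.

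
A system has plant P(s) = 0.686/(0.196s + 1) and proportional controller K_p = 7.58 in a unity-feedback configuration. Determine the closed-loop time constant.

Closed loop: T(s) = K_p·P/(1+K_p·P) = 5.2/(0.196s + 1 + 5.2), with pole at s = −(1 + 5.2)/0.196 = −31.63.
Closed-loop time constant τ = 1/31.63 = 0.0316 s.

τ = 0.0316 s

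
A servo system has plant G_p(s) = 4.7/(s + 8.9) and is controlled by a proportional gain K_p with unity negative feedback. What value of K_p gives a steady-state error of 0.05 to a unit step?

K_p = 36

For a type-0 loop with proportional control, e_ss = 1/(1 + K_p·G_p(0)).
G_p(0) = 0.5281. Require 1/(1 + K_p·0.5281) = 0.05, so 1 + 0.5281·K_p = 20.
K_p = (20 − 1)/0.5281 = 36.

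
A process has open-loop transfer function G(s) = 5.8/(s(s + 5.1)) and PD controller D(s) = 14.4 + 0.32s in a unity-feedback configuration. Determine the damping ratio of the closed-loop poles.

Forward path: (14.4 + 0.32s)·5.8/(s(s+5.1)). The closed-loop characteristic equation is s² + (5.1 + 5.8·0.32)s + 5.8·14.4 = 0.
That is s² + 6.956s + 83.52 = 0, so ω_n = 9.139 rad/s and ζ = 6.956/(2·9.139) = 0.3806.

ζ = 0.381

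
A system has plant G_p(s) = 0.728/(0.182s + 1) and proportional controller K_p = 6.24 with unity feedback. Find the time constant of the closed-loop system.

τ = 0.0328 s

Closed loop: T(s) = K_p·G_p/(1+K_p·G_p) = 4.543/(0.182s + 1 + 4.543), with pole at s = −(1 + 4.543)/0.182 = −30.45.
Closed-loop time constant τ = 1/30.45 = 0.0328 s.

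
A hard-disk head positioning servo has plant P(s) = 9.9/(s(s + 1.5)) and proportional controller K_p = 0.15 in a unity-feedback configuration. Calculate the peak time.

T_p = 3.27 s

Closed-loop characteristic equation: s² + 1.5s + 1.485 = 0, so ω_n = 1.219 rad/s and ζ = 1.5/(2·1.219) = 0.6155.
Damped frequency ω_d = ω_n√(1−ζ²) = 0.9605 rad/s, so peak time T_p = π/ω_d = 3.27 s.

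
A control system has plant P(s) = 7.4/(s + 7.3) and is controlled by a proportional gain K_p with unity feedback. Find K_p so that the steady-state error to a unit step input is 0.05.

K_p = 18.7

For a type-0 loop with proportional control, e_ss = 1/(1 + K_p·P(0)).
P(0) = 1.014. Require 1/(1 + K_p·1.014) = 0.05, so 1 + 1.014·K_p = 20.
K_p = (20 − 1)/1.014 = 18.7.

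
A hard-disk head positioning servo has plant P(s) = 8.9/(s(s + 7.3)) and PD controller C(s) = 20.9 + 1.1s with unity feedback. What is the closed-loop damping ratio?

ζ = 0.627

Forward path: (20.9 + 1.1s)·8.9/(s(s+7.3)). The closed-loop characteristic equation is s² + (7.3 + 8.9·1.1)s + 8.9·20.9 = 0.
That is s² + 17.09s + 186 = 0, so ω_n = 13.64 rad/s and ζ = 17.09/(2·13.64) = 0.6265.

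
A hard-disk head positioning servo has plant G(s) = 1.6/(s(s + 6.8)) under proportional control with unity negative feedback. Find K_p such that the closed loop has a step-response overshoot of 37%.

K_p = 79.4

From %OS = 100·exp(−πζ/√(1−ζ²)) = 37%, ζ = −ln(0.37)/√(π²+ln²(0.37)) = 0.3017.
Characteristic equation s² + 6.8s + 1.6K_p = 0 gives ζ = 6.8/(2√(1.6K_p)).
Setting ζ = 0.3017: √(1.6K_p) = 6.8/(2·0.3017) = 11.27, so K_p = 127/1.6 = 79.4.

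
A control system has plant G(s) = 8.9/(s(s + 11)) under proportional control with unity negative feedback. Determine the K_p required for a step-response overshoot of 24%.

From %OS = 100·exp(−πζ/√(1−ζ²)) = 24%, ζ = −ln(0.24)/√(π²+ln²(0.24)) = 0.4136.
Characteristic equation s² + 11s + 8.9K_p = 0 gives ζ = 11/(2√(8.9K_p)).
Setting ζ = 0.4136: √(8.9K_p) = 11/(2·0.4136) = 13.3, so K_p = 176.8/8.9 = 19.9.

K_p = 19.9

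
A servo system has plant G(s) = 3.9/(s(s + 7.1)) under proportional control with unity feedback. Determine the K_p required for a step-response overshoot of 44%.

K_p = 50.5

From %OS = 100·exp(−πζ/√(1−ζ²)) = 44%, ζ = −ln(0.44)/√(π²+ln²(0.44)) = 0.2528.
Characteristic equation s² + 7.1s + 3.9K_p = 0 gives ζ = 7.1/(2√(3.9K_p)).
Setting ζ = 0.2528: √(3.9K_p) = 7.1/(2·0.2528) = 14.04, so K_p = 197.1/3.9 = 50.5.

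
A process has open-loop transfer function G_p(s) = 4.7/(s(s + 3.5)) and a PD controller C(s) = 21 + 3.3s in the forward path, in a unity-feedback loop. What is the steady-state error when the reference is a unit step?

The open loop C(s)G_p(s) has a pole at the origin (type 1), so the static position error constant is infinite and e_ss = 1/(1+∞) = 0.

0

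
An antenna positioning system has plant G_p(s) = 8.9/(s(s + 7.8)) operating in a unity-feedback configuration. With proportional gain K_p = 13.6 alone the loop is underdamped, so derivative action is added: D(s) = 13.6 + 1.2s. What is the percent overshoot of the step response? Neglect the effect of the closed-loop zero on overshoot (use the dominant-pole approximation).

Forward path: (13.6 + 1.2s)·8.9/(s(s+7.8)). The closed-loop characteristic equation is s² + (7.8 + 8.9·1.2)s + 8.9·13.6 = 0.
That is s² + 18.48s + 121 = 0, so ω_n = 11 rad/s and ζ = 18.48/(2·11) = 0.8399.
%OS = 100·exp(−πζ/√(1−ζ²)) = 0.774%.

0.774%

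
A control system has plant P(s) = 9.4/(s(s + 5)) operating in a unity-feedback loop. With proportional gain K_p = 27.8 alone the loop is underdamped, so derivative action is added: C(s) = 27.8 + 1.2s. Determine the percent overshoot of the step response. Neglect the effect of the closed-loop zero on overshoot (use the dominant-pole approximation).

Forward path: (27.8 + 1.2s)·9.4/(s(s+5)). The closed-loop characteristic equation is s² + (5 + 9.4·1.2)s + 9.4·27.8 = 0.
That is s² + 16.28s + 261.3 = 0, so ω_n = 16.17 rad/s and ζ = 16.28/(2·16.17) = 0.5035.
%OS = 100·exp(−πζ/√(1−ζ²)) = 16%.

16%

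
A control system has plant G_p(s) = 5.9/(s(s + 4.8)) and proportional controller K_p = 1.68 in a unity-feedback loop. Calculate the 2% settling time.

T_s ≈ 1.67 s

The closed-loop denominator s² + 4.8s + 9.912 gives ω_n = √9.912 = 3.148 and ζ = 4.8/(2ω_n) = 0.7623.
2% settling time T_s ≈ 4/(ζω_n) = 4/2.4 = 1.67 s.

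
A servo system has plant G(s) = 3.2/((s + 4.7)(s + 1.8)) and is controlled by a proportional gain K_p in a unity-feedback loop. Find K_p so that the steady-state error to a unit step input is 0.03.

The loop is type 0, so e_ss(step) = 1/(1 + K_pos) with K_pos = K_p·G(0).
G(0) = 0.3783. Require 1/(1 + K_p·0.3783) = 0.03, so 1 + 0.3783·K_p = 33.33.
K_p = (33.33 − 1)/0.3783 = 85.5.

K_p = 85.5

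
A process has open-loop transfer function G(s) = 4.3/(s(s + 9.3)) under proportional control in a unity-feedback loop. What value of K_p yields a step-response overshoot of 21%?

From %OS = 100·exp(−πζ/√(1−ζ²)) = 21%, ζ = −ln(0.21)/√(π²+ln²(0.21)) = 0.4449.
Characteristic equation s² + 9.3s + 4.3K_p = 0 gives ζ = 9.3/(2√(4.3K_p)).
Setting ζ = 0.4449: √(4.3K_p) = 9.3/(2·0.4449) = 10.45, so K_p = 109.2/4.3 = 25.4.

K_p = 25.4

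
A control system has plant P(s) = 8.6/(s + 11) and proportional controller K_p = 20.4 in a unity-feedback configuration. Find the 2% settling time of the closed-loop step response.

Closed-loop transfer function: T(s) = K_p·P(s)/(1 + K_p·P(s)) = 175.4/(s + 11 + 175.4) = 175.4/(s + 186.4).
Time constant τ = 1/186.4 = 0.005364 s, so the 2% settling time is about 4τ = 0.0215 s.

T_s ≈ 0.0215 s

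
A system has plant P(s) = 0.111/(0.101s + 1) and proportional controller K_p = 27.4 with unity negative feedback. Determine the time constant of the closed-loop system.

τ = 0.025 s

Closed loop: T(s) = K_p·P/(1+K_p·P) = 3.041/(0.101s + 1 + 3.041), with pole at s = −(1 + 3.041)/0.101 = −40.01.
Closed-loop time constant τ = 1/40.01 = 0.025 s.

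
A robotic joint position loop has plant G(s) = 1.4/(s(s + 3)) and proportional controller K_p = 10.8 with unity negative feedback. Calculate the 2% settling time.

T_s ≈ 2.67 s

From 1 + K_pG(s) = 0: s² + 3s + 15.12 = 0 ⇒ ω_n = 3.888, ζ = 0.3858.
2% settling time T_s ≈ 4/(ζω_n) = 4/1.5 = 2.67 s.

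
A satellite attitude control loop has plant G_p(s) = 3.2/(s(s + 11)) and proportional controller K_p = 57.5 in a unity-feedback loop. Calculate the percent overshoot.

The closed-loop denominator s² + 11s + 184 gives ω_n = √184 = 13.56 and ζ = 11/(2ω_n) = 0.4055.
%OS = 100·exp(−πζ/√(1−ζ²)) = 100·exp(−π·0.4055/√0.8356) = 24.8%.

24.8%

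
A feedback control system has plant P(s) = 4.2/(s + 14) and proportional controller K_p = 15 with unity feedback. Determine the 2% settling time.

Closed-loop transfer function: T(s) = K_p·P(s)/(1 + K_p·P(s)) = 63/(s + 14 + 63) = 63/(s + 77).
Time constant τ = 1/77 = 0.01299 s, so the 2% settling time is about 4τ = 0.0519 s.

T_s ≈ 0.0519 s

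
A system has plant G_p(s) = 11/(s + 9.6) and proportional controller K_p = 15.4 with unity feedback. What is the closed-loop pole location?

Closed-loop transfer function: T(s) = K_p·G_p(s)/(1 + K_p·G_p(s)) = 169.4/(s + 9.6 + 169.4) = 169.4/(s + 179).
The closed-loop pole is at s = −179.

s = -179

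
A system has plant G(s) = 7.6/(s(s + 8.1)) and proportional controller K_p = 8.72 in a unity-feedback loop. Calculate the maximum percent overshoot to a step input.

Closed-loop characteristic equation: s² + 8.1s + 66.27 = 0, so ω_n = 8.141 rad/s and ζ = 8.1/(2·8.141) = 0.4975.
%OS = 100·exp(−πζ/√(1−ζ²)) = 100·exp(−π·0.4975/√0.7525) = 16.5%.

16.5%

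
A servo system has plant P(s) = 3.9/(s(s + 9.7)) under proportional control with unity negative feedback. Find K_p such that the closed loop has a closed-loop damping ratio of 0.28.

K_p = 76.9

Closed-loop characteristic equation: s² + 9.7s + K_p·3.9 = 0.
So ω_n = √(3.9K_p) and 2ζω_n = 9.7, giving ζ = 9.7/(2√(3.9K_p)).
Setting ζ = 0.28: √(3.9K_p) = 9.7/(2·0.28) = 17.32, so K_p = 300/3.9 = 76.9.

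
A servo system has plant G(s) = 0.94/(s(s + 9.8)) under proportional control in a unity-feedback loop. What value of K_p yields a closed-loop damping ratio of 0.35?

K_p = 209

Closed-loop characteristic equation: s² + 9.8s + K_p·0.94 = 0.
So ω_n = √(0.94K_p) and 2ζω_n = 9.8, giving ζ = 9.8/(2√(0.94K_p)).
Setting ζ = 0.35: √(0.94K_p) = 9.8/(2·0.35) = 14, so K_p = 196/0.94 = 209.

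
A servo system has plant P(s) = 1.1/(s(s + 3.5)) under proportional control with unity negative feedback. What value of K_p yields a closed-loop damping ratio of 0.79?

K_p = 4.46

Closed-loop characteristic equation: s² + 3.5s + K_p·1.1 = 0.
So ω_n = √(1.1K_p) and 2ζω_n = 3.5, giving ζ = 3.5/(2√(1.1K_p)).
Setting ζ = 0.79: √(1.1K_p) = 3.5/(2·0.79) = 2.215, so K_p = 4.907/1.1 = 4.46.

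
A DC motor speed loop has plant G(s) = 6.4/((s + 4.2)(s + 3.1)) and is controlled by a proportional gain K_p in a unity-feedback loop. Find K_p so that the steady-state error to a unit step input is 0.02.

K_p = 99.7

The loop is type 0, so e_ss(step) = 1/(1 + K_pos) with K_pos = K_p·G(0).
G(0) = 0.4916. Require 1/(1 + K_p·0.4916) = 0.02, so 1 + 0.4916·K_p = 50.
K_p = (50 − 1)/0.4916 = 99.7.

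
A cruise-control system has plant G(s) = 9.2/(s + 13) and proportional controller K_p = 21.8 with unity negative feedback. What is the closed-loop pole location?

Closed-loop transfer function: T(s) = K_p·G(s)/(1 + K_p·G(s)) = 200.6/(s + 13 + 200.6) = 200.6/(s + 213.6).
The closed-loop pole is at s = −213.6.

s = -213.6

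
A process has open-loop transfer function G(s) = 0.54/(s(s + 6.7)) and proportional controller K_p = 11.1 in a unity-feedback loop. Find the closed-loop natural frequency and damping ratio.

The closed-loop denominator is s(s+6.7) + 11.1·0.54 = s² + 6.7s + 5.994.
So ω_n² = 5.994 ⇒ ω_n = 2.448 rad/s, and ζ = 6.7/(2ω_n) = 1.37.

ω_n = 2.45 rad/s, ζ = 1.37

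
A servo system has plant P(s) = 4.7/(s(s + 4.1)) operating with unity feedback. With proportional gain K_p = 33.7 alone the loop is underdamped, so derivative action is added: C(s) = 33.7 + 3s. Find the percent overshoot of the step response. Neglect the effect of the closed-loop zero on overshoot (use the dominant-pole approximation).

Forward path: (33.7 + 3s)·4.7/(s(s+4.1)). The closed-loop characteristic equation is s² + (4.1 + 4.7·3)s + 4.7·33.7 = 0.
That is s² + 18.2s + 158.4 = 0, so ω_n = 12.59 rad/s and ζ = 18.2/(2·12.59) = 0.7231.
%OS = 100·exp(−πζ/√(1−ζ²)) = 3.73%.

3.73%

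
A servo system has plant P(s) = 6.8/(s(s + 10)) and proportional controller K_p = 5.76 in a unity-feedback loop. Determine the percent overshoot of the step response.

From 1 + K_pP(s) = 0: s² + 10s + 39.17 = 0 ⇒ ω_n = 6.258, ζ = 0.7989.
%OS = 100·exp(−πζ/√(1−ζ²)) = 100·exp(−π·0.7989/√0.3617) = 1.54%.

1.54%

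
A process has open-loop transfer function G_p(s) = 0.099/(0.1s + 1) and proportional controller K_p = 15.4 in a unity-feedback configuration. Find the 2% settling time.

T_s ≈ 0.158 s

Closed loop: T(s) = K_p·G_p/(1+K_p·G_p) = 1.525/(0.1s + 1 + 1.525), with pole at s = −(1 + 1.525)/0.1 = −25.25.
τ = 1/25.25 = 0.03961 s, so 2% settling time ≈ 4τ = 0.158 s.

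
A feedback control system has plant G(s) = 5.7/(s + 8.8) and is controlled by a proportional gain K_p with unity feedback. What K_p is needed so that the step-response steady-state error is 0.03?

K_p = 49.9

Steady-state error for a unit step on this type-0 loop is 1/(1 + K_p·G(0)).
G(0) = 0.6477. Require 1/(1 + K_p·0.6477) = 0.03, so 1 + 0.6477·K_p = 33.33.
K_p = (33.33 − 1)/0.6477 = 49.9.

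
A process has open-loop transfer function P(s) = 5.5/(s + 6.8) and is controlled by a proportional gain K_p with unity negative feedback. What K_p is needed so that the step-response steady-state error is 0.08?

K_p = 14.2

Steady-state error for a unit step on this type-0 loop is 1/(1 + K_p·P(0)).
P(0) = 0.8088. Require 1/(1 + K_p·0.8088) = 0.08, so 1 + 0.8088·K_p = 12.5.
K_p = (12.5 − 1)/0.8088 = 14.2.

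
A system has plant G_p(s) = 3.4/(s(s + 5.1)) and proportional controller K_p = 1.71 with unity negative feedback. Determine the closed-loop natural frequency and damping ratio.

With unity feedback the closed-loop characteristic equation is s² + 5.1s + 1.71·3.4 = s² + 5.1s + 5.814 = 0.
So ω_n² = 5.814 ⇒ ω_n = 2.411 rad/s, and ζ = 5.1/(2ω_n) = 1.06.

ω_n = 2.41 rad/s, ζ = 1.06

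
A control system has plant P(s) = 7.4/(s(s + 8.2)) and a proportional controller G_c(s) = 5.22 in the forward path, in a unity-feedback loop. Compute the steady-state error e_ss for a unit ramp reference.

0.212

The loop has one pole at the origin (type 1). Velocity error constant K_v = lim_{s→0} s·G_c(s)P(s) = 5.22·7.4/8.2 = 4.711.
Steady-state error to a unit ramp: e_ss = 1/K_v = 0.212.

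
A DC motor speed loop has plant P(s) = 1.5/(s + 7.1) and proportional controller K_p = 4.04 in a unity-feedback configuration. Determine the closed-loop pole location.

Closed-loop transfer function: T(s) = K_p·P(s)/(1 + K_p·P(s)) = 6.06/(s + 7.1 + 6.06) = 6.06/(s + 13.16).
The closed-loop pole is at s = −13.16.

s = -13.16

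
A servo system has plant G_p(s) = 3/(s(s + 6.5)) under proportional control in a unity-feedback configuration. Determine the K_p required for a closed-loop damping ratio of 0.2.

Closed-loop characteristic equation: s² + 6.5s + K_p·3 = 0.
So ω_n = √(3K_p) and 2ζω_n = 6.5, giving ζ = 6.5/(2√(3K_p)).
Setting ζ = 0.2: √(3K_p) = 6.5/(2·0.2) = 16.25, so K_p = 264.1/3 = 88.

K_p = 88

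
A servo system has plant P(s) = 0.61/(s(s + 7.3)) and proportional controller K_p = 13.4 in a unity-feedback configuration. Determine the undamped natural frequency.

ω_n = 2.86 rad/s

The closed-loop denominator is s(s+7.3) + 13.4·0.61 = s² + 7.3s + 8.174.
So ω_n² = 8.174 ⇒ ω_n = 2.859 rad/s, and ζ = 7.3/(2ω_n) = 1.28.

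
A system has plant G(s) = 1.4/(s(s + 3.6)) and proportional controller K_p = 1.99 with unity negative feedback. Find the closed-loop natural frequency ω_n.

1 + K_p·G(s) = 0 gives s² + 3.6s + 2.786 = 0.
So ω_n² = 2.786 ⇒ ω_n = 1.669 rad/s, and ζ = 3.6/(2ω_n) = 1.08.

ω_n = 1.67 rad/s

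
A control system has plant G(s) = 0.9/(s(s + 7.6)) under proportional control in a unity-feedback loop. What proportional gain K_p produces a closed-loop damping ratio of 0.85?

Closed-loop characteristic equation: s² + 7.6s + K_p·0.9 = 0.
So ω_n = √(0.9K_p) and 2ζω_n = 7.6, giving ζ = 7.6/(2√(0.9K_p)).
Setting ζ = 0.85: √(0.9K_p) = 7.6/(2·0.85) = 4.471, so K_p = 19.99/0.9 = 22.2.

K_p = 22.2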